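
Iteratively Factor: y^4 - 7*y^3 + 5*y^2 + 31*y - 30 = (y - 1)*(y^3 - 6*y^2 - y + 30) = (y - 1)*(y + 2)*(y^2 - 8*y + 15) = (y - 3)*(y - 1)*(y + 2)*(y - 5)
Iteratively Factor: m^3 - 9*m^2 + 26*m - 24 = (m - 3)*(m^2 - 6*m + 8) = (m - 3)*(m - 2)*(m - 4)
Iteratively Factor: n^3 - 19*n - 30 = (n + 3)*(n^2 - 3*n - 10) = (n - 5)*(n + 3)*(n + 2)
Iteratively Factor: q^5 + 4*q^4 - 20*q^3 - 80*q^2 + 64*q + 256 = (q + 4)*(q^4 - 20*q^2 + 64) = (q - 4)*(q + 4)*(q^3 + 4*q^2 - 4*q - 16) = (q - 4)*(q - 2)*(q + 4)*(q^2 + 6*q + 8) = (q - 4)*(q - 2)*(q + 4)^2*(q + 2)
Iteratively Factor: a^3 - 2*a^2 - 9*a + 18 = (a - 2)*(a^2 - 9) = (a - 3)*(a - 2)*(a + 3)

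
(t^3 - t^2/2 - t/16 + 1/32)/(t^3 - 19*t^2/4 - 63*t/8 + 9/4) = (8*t^2 - 2*t - 1)/(4*(2*t^2 - 9*t - 18))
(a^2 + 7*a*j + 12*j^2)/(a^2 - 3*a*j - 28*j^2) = (a + 3*j)/(a - 7*j)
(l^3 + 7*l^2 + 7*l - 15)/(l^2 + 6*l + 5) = (l^2 + 2*l - 3)/(l + 1)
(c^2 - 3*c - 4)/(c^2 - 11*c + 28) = (c + 1)/(c - 7)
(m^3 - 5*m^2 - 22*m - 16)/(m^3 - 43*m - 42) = (m^2 - 6*m - 16)/(m^2 - m - 42)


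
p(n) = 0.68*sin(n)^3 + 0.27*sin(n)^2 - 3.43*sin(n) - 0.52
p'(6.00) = -3.29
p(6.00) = 0.44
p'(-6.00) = -3.00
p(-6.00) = -1.44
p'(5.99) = -3.27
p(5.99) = 0.48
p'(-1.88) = 0.64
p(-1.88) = 2.40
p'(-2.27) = 1.70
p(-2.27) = 1.96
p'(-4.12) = 0.88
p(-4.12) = -2.79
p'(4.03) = 1.65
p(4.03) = 1.99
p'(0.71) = -1.68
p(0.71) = -2.45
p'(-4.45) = 0.26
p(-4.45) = -2.97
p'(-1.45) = -0.24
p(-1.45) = 2.49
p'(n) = 2.04*sin(n)^2*cos(n) + 0.54*sin(n)*cos(n) - 3.43*cos(n) = (2.04*sin(n)^2 + 0.54*sin(n) - 3.43)*cos(n)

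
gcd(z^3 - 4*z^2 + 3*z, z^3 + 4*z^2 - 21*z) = z^2 - 3*z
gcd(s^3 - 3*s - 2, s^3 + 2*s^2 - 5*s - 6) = s^2 - s - 2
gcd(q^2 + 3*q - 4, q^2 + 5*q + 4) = q + 4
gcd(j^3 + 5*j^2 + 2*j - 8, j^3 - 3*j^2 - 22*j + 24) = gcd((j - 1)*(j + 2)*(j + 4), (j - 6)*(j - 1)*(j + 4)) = j^2 + 3*j - 4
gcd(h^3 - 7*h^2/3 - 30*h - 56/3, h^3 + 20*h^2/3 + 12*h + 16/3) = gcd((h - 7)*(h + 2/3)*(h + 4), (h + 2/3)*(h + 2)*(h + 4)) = h^2 + 14*h/3 + 8/3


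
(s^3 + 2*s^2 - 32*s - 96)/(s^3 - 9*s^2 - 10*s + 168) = (s + 4)/(s - 7)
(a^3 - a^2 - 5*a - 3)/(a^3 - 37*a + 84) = (a^2 + 2*a + 1)/(a^2 + 3*a - 28)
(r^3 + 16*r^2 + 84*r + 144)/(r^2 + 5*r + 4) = (r^2 + 12*r + 36)/(r + 1)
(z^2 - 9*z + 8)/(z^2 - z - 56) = (z - 1)/(z + 7)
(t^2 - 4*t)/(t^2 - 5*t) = (t - 4)/(t - 5)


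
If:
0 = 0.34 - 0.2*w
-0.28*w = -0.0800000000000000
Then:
No Solution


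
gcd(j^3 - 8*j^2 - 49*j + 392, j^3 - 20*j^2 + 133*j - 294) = j - 7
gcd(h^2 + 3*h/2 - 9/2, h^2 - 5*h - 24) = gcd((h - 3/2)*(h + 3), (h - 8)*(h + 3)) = h + 3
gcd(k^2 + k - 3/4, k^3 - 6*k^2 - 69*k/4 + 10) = k - 1/2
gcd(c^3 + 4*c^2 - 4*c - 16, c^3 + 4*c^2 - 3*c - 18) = c - 2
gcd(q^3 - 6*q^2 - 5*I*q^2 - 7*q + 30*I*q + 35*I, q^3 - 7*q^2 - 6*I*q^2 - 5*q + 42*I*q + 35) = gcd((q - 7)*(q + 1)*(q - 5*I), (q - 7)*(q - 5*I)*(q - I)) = q^2 + q*(-7 - 5*I) + 35*I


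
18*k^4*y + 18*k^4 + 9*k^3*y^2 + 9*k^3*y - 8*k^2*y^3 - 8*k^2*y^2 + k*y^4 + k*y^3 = (-6*k + y)*(-3*k + y)*(k + y)*(k*y + k)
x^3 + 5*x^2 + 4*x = x*(x + 1)*(x + 4)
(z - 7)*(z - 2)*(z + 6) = z^3 - 3*z^2 - 40*z + 84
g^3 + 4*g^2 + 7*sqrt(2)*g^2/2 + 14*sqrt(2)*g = g*(g + 4)*(g + 7*sqrt(2)/2)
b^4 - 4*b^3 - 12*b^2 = b^2*(b - 6)*(b + 2)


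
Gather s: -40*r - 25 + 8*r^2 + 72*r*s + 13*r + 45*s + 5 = 8*r^2 - 27*r + s*(72*r + 45) - 20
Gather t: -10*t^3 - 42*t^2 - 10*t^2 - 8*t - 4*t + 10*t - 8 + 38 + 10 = -10*t^3 - 52*t^2 - 2*t + 40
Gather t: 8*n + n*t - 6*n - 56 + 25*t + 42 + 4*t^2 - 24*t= 2*n + 4*t^2 + t*(n + 1) - 14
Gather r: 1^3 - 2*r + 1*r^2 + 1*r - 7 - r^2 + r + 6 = 0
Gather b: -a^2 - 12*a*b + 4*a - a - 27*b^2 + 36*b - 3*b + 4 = -a^2 + 3*a - 27*b^2 + b*(33 - 12*a) + 4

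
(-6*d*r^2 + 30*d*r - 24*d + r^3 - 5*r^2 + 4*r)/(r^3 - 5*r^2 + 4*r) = (-6*d + r)/r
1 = 1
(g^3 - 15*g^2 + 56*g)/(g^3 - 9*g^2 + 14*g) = (g - 8)/(g - 2)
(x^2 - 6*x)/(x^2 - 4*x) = (x - 6)/(x - 4)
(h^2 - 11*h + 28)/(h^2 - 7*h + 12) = (h - 7)/(h - 3)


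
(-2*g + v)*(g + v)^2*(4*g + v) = -8*g^4 - 14*g^3*v - 3*g^2*v^2 + 4*g*v^3 + v^4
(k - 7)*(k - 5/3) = k^2 - 26*k/3 + 35/3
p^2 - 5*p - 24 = (p - 8)*(p + 3)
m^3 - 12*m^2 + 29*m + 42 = (m - 7)*(m - 6)*(m + 1)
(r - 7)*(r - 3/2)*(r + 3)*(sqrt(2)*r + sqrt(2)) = sqrt(2)*r^4 - 9*sqrt(2)*r^3/2 - 41*sqrt(2)*r^2/2 + 33*sqrt(2)*r/2 + 63*sqrt(2)/2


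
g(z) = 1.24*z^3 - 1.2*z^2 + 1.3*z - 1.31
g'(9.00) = 281.02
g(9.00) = 817.15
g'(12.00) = 508.18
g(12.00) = 1984.21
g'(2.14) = 13.20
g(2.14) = 8.13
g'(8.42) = 244.83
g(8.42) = 664.78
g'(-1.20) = 9.54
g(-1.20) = -6.74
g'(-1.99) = 20.81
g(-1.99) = -18.42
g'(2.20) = 14.02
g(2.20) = 8.95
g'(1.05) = 2.88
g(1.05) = 0.17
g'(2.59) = 20.04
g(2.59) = 15.55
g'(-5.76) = 138.54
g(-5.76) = -285.58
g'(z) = 3.72*z^2 - 2.4*z + 1.3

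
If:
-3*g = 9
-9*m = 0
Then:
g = -3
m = 0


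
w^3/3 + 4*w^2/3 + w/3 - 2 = (w/3 + 1)*(w - 1)*(w + 2)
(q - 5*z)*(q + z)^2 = q^3 - 3*q^2*z - 9*q*z^2 - 5*z^3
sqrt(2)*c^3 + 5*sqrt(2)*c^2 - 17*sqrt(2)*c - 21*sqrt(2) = (c - 3)*(c + 7)*(sqrt(2)*c + sqrt(2))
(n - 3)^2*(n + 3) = n^3 - 3*n^2 - 9*n + 27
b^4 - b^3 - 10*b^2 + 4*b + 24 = (b - 3)*(b - 2)*(b + 2)^2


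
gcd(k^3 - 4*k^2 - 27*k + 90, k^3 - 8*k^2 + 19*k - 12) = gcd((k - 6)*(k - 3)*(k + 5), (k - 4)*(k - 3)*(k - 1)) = k - 3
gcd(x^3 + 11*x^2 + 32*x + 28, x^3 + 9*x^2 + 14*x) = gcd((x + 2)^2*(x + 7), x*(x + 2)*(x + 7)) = x^2 + 9*x + 14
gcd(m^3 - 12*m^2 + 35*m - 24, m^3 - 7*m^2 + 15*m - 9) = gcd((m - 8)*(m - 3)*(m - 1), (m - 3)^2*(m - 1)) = m^2 - 4*m + 3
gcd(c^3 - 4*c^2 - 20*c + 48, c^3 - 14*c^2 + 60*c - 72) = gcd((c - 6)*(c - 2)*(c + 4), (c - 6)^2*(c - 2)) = c^2 - 8*c + 12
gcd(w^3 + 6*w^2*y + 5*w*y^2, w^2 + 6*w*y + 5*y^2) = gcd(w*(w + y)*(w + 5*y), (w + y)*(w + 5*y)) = w^2 + 6*w*y + 5*y^2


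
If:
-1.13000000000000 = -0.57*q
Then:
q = 1.98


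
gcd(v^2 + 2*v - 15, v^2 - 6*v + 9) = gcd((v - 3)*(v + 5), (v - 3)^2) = v - 3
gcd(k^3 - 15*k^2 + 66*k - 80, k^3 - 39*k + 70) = k^2 - 7*k + 10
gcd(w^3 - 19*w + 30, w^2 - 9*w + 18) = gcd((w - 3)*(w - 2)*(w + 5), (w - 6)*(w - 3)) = w - 3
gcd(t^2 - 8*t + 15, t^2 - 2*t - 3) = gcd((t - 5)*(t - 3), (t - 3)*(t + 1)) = t - 3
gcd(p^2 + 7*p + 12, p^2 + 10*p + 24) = p + 4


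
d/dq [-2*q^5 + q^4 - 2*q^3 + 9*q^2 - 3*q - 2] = -10*q^4 + 4*q^3 - 6*q^2 + 18*q - 3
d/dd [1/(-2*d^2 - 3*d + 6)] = (4*d + 3)/(2*d^2 + 3*d - 6)^2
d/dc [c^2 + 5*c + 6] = 2*c + 5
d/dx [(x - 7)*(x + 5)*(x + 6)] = 3*x^2 + 8*x - 47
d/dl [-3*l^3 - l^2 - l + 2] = -9*l^2 - 2*l - 1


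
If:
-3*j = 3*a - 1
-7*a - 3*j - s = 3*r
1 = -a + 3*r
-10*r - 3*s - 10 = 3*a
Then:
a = 11/13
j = -20/39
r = 8/13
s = -81/13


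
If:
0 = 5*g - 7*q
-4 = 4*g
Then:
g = -1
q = -5/7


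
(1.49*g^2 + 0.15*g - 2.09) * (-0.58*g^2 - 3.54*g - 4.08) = -0.8642*g^4 - 5.3616*g^3 - 5.398*g^2 + 6.7866*g + 8.5272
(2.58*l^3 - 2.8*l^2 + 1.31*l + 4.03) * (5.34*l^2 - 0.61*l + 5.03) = 13.7772*l^5 - 16.5258*l^4 + 21.6808*l^3 + 6.6371*l^2 + 4.131*l + 20.2709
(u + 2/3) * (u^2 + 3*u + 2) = u^3 + 11*u^2/3 + 4*u + 4/3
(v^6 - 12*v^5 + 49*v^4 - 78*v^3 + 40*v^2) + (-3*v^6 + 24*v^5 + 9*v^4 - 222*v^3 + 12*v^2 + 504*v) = -2*v^6 + 12*v^5 + 58*v^4 - 300*v^3 + 52*v^2 + 504*v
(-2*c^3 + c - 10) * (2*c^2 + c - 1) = -4*c^5 - 2*c^4 + 4*c^3 - 19*c^2 - 11*c + 10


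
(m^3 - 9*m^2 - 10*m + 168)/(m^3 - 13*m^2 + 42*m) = (m + 4)/m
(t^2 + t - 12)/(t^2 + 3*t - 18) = (t + 4)/(t + 6)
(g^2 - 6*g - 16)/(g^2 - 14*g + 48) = (g + 2)/(g - 6)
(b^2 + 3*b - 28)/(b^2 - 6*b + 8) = (b + 7)/(b - 2)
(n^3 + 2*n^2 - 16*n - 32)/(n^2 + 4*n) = n - 2 - 8/n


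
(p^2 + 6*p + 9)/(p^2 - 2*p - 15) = (p + 3)/(p - 5)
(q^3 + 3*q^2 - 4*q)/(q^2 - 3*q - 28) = q*(q - 1)/(q - 7)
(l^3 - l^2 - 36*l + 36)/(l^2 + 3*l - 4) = (l^2 - 36)/(l + 4)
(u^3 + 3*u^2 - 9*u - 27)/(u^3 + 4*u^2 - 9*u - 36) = (u + 3)/(u + 4)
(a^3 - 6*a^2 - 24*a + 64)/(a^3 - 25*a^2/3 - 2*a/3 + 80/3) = 3*(a + 4)/(3*a + 5)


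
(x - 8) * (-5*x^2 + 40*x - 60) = -5*x^3 + 80*x^2 - 380*x + 480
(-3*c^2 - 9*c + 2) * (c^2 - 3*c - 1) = -3*c^4 + 32*c^2 + 3*c - 2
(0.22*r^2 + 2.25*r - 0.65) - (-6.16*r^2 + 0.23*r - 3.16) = 6.38*r^2 + 2.02*r + 2.51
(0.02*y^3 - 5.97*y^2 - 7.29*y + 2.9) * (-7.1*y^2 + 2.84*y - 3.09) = -0.142*y^5 + 42.4438*y^4 + 34.7424*y^3 - 22.8463*y^2 + 30.7621*y - 8.961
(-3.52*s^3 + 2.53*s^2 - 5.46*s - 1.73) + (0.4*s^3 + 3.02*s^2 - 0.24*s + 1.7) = -3.12*s^3 + 5.55*s^2 - 5.7*s - 0.03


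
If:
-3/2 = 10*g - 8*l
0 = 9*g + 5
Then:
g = -5/9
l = -73/144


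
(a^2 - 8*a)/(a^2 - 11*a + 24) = a/(a - 3)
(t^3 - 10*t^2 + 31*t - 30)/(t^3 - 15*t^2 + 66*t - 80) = (t - 3)/(t - 8)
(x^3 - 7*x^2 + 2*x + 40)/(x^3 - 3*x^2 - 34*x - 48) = (x^2 - 9*x + 20)/(x^2 - 5*x - 24)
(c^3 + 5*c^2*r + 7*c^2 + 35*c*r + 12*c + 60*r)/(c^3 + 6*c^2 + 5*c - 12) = (c + 5*r)/(c - 1)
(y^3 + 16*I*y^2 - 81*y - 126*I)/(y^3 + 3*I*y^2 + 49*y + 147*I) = (y + 6*I)/(y - 7*I)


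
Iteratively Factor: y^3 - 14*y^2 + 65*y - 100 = (y - 5)*(y^2 - 9*y + 20) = (y - 5)*(y - 4)*(y - 5)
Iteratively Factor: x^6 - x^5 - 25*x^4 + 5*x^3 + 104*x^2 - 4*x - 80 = (x + 1)*(x^5 - 2*x^4 - 23*x^3 + 28*x^2 + 76*x - 80) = (x - 5)*(x + 1)*(x^4 + 3*x^3 - 8*x^2 - 12*x + 16) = (x - 5)*(x + 1)*(x + 2)*(x^3 + x^2 - 10*x + 8) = (x - 5)*(x + 1)*(x + 2)*(x + 4)*(x^2 - 3*x + 2) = (x - 5)*(x - 1)*(x + 1)*(x + 2)*(x + 4)*(x - 2)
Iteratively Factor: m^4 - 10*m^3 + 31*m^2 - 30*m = (m)*(m^3 - 10*m^2 + 31*m - 30) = m*(m - 3)*(m^2 - 7*m + 10) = m*(m - 3)*(m - 2)*(m - 5)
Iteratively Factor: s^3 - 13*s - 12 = (s + 3)*(s^2 - 3*s - 4) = (s + 1)*(s + 3)*(s - 4)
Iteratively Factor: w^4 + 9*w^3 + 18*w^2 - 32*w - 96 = (w + 4)*(w^3 + 5*w^2 - 2*w - 24) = (w - 2)*(w + 4)*(w^2 + 7*w + 12) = (w - 2)*(w + 3)*(w + 4)*(w + 4)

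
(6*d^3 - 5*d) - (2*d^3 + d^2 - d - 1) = 4*d^3 - d^2 - 4*d + 1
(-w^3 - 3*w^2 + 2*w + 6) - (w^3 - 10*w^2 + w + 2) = -2*w^3 + 7*w^2 + w + 4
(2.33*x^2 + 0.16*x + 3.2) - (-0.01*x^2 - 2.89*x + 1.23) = 2.34*x^2 + 3.05*x + 1.97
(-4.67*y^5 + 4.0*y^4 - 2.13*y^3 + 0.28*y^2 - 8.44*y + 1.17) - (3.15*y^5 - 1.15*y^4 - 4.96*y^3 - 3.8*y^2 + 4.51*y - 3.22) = -7.82*y^5 + 5.15*y^4 + 2.83*y^3 + 4.08*y^2 - 12.95*y + 4.39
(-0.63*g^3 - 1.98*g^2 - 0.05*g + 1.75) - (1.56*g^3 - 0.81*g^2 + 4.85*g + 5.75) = -2.19*g^3 - 1.17*g^2 - 4.9*g - 4.0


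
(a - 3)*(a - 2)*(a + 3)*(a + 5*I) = a^4 - 2*a^3 + 5*I*a^3 - 9*a^2 - 10*I*a^2 + 18*a - 45*I*a + 90*I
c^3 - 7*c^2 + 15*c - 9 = (c - 3)^2*(c - 1)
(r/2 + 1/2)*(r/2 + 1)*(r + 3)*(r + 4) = r^4/4 + 5*r^3/2 + 35*r^2/4 + 25*r/2 + 6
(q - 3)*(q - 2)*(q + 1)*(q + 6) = q^4 + 2*q^3 - 23*q^2 + 12*q + 36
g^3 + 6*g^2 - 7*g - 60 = (g - 3)*(g + 4)*(g + 5)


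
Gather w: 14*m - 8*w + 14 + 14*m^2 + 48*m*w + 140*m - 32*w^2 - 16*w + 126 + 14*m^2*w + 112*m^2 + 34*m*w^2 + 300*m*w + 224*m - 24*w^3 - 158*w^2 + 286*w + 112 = 126*m^2 + 378*m - 24*w^3 + w^2*(34*m - 190) + w*(14*m^2 + 348*m + 262) + 252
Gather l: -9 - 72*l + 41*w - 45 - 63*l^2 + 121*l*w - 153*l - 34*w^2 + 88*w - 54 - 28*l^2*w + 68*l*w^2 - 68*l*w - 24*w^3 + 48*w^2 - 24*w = l^2*(-28*w - 63) + l*(68*w^2 + 53*w - 225) - 24*w^3 + 14*w^2 + 105*w - 108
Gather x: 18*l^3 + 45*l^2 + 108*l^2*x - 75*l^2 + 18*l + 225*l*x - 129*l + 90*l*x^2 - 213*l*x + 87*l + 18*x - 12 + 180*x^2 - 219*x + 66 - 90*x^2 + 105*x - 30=18*l^3 - 30*l^2 - 24*l + x^2*(90*l + 90) + x*(108*l^2 + 12*l - 96) + 24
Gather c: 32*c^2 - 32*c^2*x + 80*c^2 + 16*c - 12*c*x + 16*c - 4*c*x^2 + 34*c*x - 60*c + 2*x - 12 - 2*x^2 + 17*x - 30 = c^2*(112 - 32*x) + c*(-4*x^2 + 22*x - 28) - 2*x^2 + 19*x - 42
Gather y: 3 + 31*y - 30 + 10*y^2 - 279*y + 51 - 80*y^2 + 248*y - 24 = -70*y^2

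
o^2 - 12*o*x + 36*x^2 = (o - 6*x)^2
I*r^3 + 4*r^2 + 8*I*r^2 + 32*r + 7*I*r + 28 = (r + 7)*(r - 4*I)*(I*r + I)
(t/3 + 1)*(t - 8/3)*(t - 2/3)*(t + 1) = t^4/3 + 2*t^3/9 - 77*t^2/27 - 26*t/27 + 16/9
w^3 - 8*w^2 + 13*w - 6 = (w - 6)*(w - 1)^2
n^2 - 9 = (n - 3)*(n + 3)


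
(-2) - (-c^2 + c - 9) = c^2 - c + 7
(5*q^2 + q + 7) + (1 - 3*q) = 5*q^2 - 2*q + 8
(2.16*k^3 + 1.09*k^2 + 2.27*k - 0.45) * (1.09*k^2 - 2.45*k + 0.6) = 2.3544*k^5 - 4.1039*k^4 + 1.0998*k^3 - 5.398*k^2 + 2.4645*k - 0.27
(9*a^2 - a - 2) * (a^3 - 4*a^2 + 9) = 9*a^5 - 37*a^4 + 2*a^3 + 89*a^2 - 9*a - 18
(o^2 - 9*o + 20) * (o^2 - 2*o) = o^4 - 11*o^3 + 38*o^2 - 40*o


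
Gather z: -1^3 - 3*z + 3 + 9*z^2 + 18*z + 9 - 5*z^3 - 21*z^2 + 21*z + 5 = -5*z^3 - 12*z^2 + 36*z + 16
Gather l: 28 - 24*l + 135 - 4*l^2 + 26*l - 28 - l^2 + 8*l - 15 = -5*l^2 + 10*l + 120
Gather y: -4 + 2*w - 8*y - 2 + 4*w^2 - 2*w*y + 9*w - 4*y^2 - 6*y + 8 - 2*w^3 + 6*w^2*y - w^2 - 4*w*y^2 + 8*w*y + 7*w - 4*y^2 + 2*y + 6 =-2*w^3 + 3*w^2 + 18*w + y^2*(-4*w - 8) + y*(6*w^2 + 6*w - 12) + 8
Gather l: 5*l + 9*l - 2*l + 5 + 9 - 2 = 12*l + 12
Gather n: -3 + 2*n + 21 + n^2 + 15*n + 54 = n^2 + 17*n + 72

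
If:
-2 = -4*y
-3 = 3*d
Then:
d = -1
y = 1/2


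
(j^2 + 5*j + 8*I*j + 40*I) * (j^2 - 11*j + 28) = j^4 - 6*j^3 + 8*I*j^3 - 27*j^2 - 48*I*j^2 + 140*j - 216*I*j + 1120*I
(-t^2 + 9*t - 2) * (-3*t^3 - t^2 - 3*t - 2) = 3*t^5 - 26*t^4 - 23*t^2 - 12*t + 4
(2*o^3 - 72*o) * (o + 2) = 2*o^4 + 4*o^3 - 72*o^2 - 144*o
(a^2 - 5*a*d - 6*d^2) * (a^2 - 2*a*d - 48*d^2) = a^4 - 7*a^3*d - 44*a^2*d^2 + 252*a*d^3 + 288*d^4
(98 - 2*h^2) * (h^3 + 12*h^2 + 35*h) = -2*h^5 - 24*h^4 + 28*h^3 + 1176*h^2 + 3430*h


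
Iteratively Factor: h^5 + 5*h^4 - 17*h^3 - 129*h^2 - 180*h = (h)*(h^4 + 5*h^3 - 17*h^2 - 129*h - 180) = h*(h + 4)*(h^3 + h^2 - 21*h - 45) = h*(h - 5)*(h + 4)*(h^2 + 6*h + 9) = h*(h - 5)*(h + 3)*(h + 4)*(h + 3)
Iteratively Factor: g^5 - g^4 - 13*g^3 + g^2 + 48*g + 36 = (g + 2)*(g^4 - 3*g^3 - 7*g^2 + 15*g + 18) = (g + 2)^2*(g^3 - 5*g^2 + 3*g + 9) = (g + 1)*(g + 2)^2*(g^2 - 6*g + 9) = (g - 3)*(g + 1)*(g + 2)^2*(g - 3)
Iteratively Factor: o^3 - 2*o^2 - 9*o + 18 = (o + 3)*(o^2 - 5*o + 6) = (o - 2)*(o + 3)*(o - 3)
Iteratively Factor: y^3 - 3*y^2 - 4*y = (y - 4)*(y^2 + y) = y*(y - 4)*(y + 1)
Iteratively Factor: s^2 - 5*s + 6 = (s - 2)*(s - 3)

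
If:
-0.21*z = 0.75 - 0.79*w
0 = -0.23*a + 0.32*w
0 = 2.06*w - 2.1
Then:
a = 1.42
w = 1.02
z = 0.26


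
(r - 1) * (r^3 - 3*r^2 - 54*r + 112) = r^4 - 4*r^3 - 51*r^2 + 166*r - 112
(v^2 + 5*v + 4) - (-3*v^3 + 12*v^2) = 3*v^3 - 11*v^2 + 5*v + 4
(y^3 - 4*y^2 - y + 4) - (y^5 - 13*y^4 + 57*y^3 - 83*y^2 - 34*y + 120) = -y^5 + 13*y^4 - 56*y^3 + 79*y^2 + 33*y - 116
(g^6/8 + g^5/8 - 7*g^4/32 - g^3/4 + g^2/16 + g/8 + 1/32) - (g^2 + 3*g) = g^6/8 + g^5/8 - 7*g^4/32 - g^3/4 - 15*g^2/16 - 23*g/8 + 1/32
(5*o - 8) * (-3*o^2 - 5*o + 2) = -15*o^3 - o^2 + 50*o - 16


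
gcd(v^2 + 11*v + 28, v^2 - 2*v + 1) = 1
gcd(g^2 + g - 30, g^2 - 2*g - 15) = g - 5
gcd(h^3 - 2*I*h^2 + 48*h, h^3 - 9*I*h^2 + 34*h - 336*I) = h^2 - 2*I*h + 48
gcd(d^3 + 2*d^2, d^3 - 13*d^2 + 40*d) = d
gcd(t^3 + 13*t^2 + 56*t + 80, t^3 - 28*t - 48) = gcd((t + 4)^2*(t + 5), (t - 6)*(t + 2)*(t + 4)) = t + 4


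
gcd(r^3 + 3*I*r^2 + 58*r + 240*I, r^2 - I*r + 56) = r - 8*I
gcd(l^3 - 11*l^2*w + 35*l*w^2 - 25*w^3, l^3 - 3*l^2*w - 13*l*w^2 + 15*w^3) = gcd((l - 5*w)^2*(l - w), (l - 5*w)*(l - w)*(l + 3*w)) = l^2 - 6*l*w + 5*w^2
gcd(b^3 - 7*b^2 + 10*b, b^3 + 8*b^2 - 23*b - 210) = b - 5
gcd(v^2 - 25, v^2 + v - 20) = v + 5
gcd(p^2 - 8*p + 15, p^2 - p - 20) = p - 5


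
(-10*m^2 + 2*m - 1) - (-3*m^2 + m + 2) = -7*m^2 + m - 3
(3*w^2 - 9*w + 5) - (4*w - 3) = 3*w^2 - 13*w + 8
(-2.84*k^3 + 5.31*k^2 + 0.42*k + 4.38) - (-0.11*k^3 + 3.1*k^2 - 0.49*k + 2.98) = -2.73*k^3 + 2.21*k^2 + 0.91*k + 1.4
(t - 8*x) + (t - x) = 2*t - 9*x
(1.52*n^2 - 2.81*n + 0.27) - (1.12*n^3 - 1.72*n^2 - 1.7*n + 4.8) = -1.12*n^3 + 3.24*n^2 - 1.11*n - 4.53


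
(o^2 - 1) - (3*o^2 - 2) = 1 - 2*o^2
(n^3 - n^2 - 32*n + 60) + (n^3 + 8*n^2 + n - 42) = 2*n^3 + 7*n^2 - 31*n + 18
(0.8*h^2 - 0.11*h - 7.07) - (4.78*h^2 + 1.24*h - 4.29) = -3.98*h^2 - 1.35*h - 2.78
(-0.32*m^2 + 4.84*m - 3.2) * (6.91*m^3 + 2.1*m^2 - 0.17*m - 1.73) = -2.2112*m^5 + 32.7724*m^4 - 11.8936*m^3 - 6.9892*m^2 - 7.8292*m + 5.536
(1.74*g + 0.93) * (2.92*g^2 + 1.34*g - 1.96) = 5.0808*g^3 + 5.0472*g^2 - 2.1642*g - 1.8228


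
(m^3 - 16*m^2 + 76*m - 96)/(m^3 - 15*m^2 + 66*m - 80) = (m - 6)/(m - 5)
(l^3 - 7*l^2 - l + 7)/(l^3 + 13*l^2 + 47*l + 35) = (l^2 - 8*l + 7)/(l^2 + 12*l + 35)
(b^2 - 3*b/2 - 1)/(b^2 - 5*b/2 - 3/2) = (b - 2)/(b - 3)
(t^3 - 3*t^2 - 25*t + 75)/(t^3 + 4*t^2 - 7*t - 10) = (t^2 - 8*t + 15)/(t^2 - t - 2)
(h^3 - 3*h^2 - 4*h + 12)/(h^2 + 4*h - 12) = (h^2 - h - 6)/(h + 6)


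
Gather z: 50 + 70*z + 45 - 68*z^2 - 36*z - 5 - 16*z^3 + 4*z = -16*z^3 - 68*z^2 + 38*z + 90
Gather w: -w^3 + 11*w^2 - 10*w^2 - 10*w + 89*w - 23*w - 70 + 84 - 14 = -w^3 + w^2 + 56*w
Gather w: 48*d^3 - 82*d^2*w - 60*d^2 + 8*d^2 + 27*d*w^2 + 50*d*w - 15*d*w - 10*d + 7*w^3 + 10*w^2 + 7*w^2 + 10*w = 48*d^3 - 52*d^2 - 10*d + 7*w^3 + w^2*(27*d + 17) + w*(-82*d^2 + 35*d + 10)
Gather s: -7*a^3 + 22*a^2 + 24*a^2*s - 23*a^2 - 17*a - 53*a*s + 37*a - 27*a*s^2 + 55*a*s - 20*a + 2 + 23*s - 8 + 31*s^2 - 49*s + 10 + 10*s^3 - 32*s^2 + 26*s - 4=-7*a^3 - a^2 + 10*s^3 + s^2*(-27*a - 1) + s*(24*a^2 + 2*a)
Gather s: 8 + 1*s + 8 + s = 2*s + 16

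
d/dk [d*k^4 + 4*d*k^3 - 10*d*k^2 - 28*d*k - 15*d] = 4*d*(k^3 + 3*k^2 - 5*k - 7)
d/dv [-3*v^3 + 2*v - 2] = 2 - 9*v^2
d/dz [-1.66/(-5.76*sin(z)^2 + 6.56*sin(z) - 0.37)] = (10.8896 - 19.1232*sin(z))*cos(z)/(5.76*sin(z)^2 - 6.56*sin(z) + 0.37)^2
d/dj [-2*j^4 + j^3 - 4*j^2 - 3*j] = -8*j^3 + 3*j^2 - 8*j - 3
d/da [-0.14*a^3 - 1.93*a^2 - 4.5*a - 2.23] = -0.42*a^2 - 3.86*a - 4.5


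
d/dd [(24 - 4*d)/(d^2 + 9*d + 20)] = 4*(d^2 - 12*d - 74)/(d^4 + 18*d^3 + 121*d^2 + 360*d + 400)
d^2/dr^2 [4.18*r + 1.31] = 0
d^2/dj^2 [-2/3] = 0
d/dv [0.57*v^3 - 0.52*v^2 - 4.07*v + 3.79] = 1.71*v^2 - 1.04*v - 4.07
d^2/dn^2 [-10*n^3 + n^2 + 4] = 2 - 60*n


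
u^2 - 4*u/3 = u*(u - 4/3)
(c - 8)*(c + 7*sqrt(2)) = c^2 - 8*c + 7*sqrt(2)*c - 56*sqrt(2)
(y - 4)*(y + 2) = y^2 - 2*y - 8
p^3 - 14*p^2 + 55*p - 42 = (p - 7)*(p - 6)*(p - 1)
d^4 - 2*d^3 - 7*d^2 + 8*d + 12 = (d - 3)*(d - 2)*(d + 1)*(d + 2)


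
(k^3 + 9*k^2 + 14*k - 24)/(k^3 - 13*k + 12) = (k + 6)/(k - 3)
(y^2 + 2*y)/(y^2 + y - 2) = y/(y - 1)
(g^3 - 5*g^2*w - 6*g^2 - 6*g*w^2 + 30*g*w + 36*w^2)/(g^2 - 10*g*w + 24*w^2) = (-g^2 - g*w + 6*g + 6*w)/(-g + 4*w)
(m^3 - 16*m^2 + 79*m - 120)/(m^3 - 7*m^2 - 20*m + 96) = (m - 5)/(m + 4)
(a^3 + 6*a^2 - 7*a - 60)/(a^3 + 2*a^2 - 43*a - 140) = (a - 3)/(a - 7)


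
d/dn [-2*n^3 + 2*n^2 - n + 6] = -6*n^2 + 4*n - 1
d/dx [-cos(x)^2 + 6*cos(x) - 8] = 2*(cos(x) - 3)*sin(x)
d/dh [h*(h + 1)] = 2*h + 1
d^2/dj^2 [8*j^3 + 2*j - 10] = 48*j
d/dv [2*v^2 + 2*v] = 4*v + 2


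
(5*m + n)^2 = 25*m^2 + 10*m*n + n^2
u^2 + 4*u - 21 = (u - 3)*(u + 7)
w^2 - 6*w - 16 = (w - 8)*(w + 2)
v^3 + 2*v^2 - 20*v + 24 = (v - 2)^2*(v + 6)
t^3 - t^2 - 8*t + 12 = (t - 2)^2*(t + 3)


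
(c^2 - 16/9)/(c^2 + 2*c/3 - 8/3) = (c + 4/3)/(c + 2)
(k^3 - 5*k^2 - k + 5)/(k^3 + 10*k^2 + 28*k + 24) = (k^3 - 5*k^2 - k + 5)/(k^3 + 10*k^2 + 28*k + 24)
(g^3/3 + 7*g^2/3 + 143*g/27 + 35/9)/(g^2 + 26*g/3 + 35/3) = (3*g^2 + 16*g + 21)/(9*(g + 7))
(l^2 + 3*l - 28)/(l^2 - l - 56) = (l - 4)/(l - 8)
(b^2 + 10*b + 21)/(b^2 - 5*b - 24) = (b + 7)/(b - 8)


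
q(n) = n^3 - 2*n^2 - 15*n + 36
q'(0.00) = -15.00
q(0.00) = 36.00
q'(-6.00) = 117.00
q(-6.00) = -162.00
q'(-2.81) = 19.93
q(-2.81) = 40.17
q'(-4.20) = 54.72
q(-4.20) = -10.37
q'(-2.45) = 12.81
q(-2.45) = 46.04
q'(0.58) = -16.31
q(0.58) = 26.82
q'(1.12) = -15.72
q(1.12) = 18.10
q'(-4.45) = 62.21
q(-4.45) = -24.98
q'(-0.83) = -9.61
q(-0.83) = 46.50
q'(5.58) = 56.09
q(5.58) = 63.77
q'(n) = 3*n^2 - 4*n - 15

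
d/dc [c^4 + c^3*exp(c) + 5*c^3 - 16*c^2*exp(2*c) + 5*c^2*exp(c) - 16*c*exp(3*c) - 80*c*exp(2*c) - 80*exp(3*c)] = c^3*exp(c) + 4*c^3 - 32*c^2*exp(2*c) + 8*c^2*exp(c) + 15*c^2 - 48*c*exp(3*c) - 192*c*exp(2*c) + 10*c*exp(c) - 256*exp(3*c) - 80*exp(2*c)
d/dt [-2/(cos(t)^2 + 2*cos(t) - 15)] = -4*(cos(t) + 1)*sin(t)/(cos(t)^2 + 2*cos(t) - 15)^2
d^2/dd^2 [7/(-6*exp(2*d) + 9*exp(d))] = 7*((2*exp(d) - 3)*(8*exp(d) - 3) - 2*(4*exp(d) - 3)^2)*exp(-d)/(3*(2*exp(d) - 3)^3)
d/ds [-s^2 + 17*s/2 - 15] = 17/2 - 2*s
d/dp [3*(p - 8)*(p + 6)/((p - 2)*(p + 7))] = 3*(7*p^2 + 68*p + 268)/(p^4 + 10*p^3 - 3*p^2 - 140*p + 196)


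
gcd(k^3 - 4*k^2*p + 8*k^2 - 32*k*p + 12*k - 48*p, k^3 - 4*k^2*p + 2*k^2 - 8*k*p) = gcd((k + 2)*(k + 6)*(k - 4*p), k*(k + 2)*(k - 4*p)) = -k^2 + 4*k*p - 2*k + 8*p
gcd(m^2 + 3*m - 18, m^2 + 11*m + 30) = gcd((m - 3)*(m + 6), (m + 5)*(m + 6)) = m + 6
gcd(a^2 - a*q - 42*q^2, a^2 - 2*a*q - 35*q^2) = -a + 7*q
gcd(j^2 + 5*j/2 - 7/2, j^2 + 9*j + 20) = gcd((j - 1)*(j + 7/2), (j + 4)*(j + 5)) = 1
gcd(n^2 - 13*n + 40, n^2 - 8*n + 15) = n - 5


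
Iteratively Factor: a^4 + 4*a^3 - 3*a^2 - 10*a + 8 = (a + 2)*(a^3 + 2*a^2 - 7*a + 4) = (a - 1)*(a + 2)*(a^2 + 3*a - 4) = (a - 1)*(a + 2)*(a + 4)*(a - 1)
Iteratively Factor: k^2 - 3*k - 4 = (k + 1)*(k - 4)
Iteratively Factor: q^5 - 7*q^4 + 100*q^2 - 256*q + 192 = (q - 3)*(q^4 - 4*q^3 - 12*q^2 + 64*q - 64) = (q - 3)*(q - 2)*(q^3 - 2*q^2 - 16*q + 32) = (q - 4)*(q - 3)*(q - 2)*(q^2 + 2*q - 8) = (q - 4)*(q - 3)*(q - 2)*(q + 4)*(q - 2)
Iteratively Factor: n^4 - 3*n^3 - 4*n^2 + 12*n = (n + 2)*(n^3 - 5*n^2 + 6*n) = (n - 2)*(n + 2)*(n^2 - 3*n) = n*(n - 2)*(n + 2)*(n - 3)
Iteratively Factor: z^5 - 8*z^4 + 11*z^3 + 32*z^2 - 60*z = (z - 5)*(z^4 - 3*z^3 - 4*z^2 + 12*z) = (z - 5)*(z - 3)*(z^3 - 4*z) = (z - 5)*(z - 3)*(z + 2)*(z^2 - 2*z) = (z - 5)*(z - 3)*(z - 2)*(z + 2)*(z)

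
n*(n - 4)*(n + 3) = n^3 - n^2 - 12*n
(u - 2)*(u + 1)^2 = u^3 - 3*u - 2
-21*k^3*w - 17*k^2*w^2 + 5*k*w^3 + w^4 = w*(-3*k + w)*(k + w)*(7*k + w)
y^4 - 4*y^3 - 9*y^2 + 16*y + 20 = (y - 5)*(y - 2)*(y + 1)*(y + 2)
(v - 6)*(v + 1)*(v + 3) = v^3 - 2*v^2 - 21*v - 18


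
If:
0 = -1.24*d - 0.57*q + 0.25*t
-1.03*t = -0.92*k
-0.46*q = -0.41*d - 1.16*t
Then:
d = -0.6792687476682*t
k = 1.1195652173913*t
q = 1.91630394229573*t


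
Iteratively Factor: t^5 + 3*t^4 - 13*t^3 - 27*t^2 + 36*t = (t)*(t^4 + 3*t^3 - 13*t^2 - 27*t + 36) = t*(t - 1)*(t^3 + 4*t^2 - 9*t - 36) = t*(t - 3)*(t - 1)*(t^2 + 7*t + 12) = t*(t - 3)*(t - 1)*(t + 3)*(t + 4)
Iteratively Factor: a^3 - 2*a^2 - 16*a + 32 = (a - 4)*(a^2 + 2*a - 8) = (a - 4)*(a - 2)*(a + 4)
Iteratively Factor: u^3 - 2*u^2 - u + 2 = (u - 2)*(u^2 - 1) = (u - 2)*(u + 1)*(u - 1)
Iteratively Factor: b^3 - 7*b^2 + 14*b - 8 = (b - 1)*(b^2 - 6*b + 8) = (b - 2)*(b - 1)*(b - 4)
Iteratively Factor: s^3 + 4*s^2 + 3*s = (s + 3)*(s^2 + s) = (s + 1)*(s + 3)*(s)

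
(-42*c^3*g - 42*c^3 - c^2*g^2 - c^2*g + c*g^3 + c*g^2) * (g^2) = -42*c^3*g^3 - 42*c^3*g^2 - c^2*g^4 - c^2*g^3 + c*g^5 + c*g^4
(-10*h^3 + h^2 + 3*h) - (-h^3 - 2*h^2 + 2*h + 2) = -9*h^3 + 3*h^2 + h - 2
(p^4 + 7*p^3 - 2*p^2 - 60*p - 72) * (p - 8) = p^5 - p^4 - 58*p^3 - 44*p^2 + 408*p + 576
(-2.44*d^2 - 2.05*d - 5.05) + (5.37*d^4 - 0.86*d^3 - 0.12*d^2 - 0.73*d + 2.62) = 5.37*d^4 - 0.86*d^3 - 2.56*d^2 - 2.78*d - 2.43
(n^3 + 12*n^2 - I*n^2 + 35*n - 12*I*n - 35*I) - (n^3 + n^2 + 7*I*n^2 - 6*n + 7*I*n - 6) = 11*n^2 - 8*I*n^2 + 41*n - 19*I*n + 6 - 35*I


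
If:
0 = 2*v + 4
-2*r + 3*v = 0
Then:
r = -3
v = -2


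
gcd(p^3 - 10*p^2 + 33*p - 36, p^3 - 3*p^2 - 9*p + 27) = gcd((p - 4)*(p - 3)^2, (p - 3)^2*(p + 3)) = p^2 - 6*p + 9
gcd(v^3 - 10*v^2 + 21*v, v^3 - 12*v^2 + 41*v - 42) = v^2 - 10*v + 21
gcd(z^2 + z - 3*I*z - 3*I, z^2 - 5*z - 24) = 1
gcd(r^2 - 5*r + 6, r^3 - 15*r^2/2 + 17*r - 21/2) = r - 3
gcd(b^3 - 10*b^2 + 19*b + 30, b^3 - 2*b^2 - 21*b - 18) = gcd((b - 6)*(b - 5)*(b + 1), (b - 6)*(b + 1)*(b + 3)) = b^2 - 5*b - 6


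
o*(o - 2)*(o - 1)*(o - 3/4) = o^4 - 15*o^3/4 + 17*o^2/4 - 3*o/2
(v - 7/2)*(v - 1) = v^2 - 9*v/2 + 7/2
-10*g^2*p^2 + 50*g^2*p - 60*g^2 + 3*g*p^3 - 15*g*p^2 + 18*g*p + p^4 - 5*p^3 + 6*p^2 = (-2*g + p)*(5*g + p)*(p - 3)*(p - 2)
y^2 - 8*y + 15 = (y - 5)*(y - 3)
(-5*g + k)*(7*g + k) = -35*g^2 + 2*g*k + k^2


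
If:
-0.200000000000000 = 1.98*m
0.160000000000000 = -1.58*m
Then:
No Solution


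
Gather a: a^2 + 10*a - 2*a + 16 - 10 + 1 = a^2 + 8*a + 7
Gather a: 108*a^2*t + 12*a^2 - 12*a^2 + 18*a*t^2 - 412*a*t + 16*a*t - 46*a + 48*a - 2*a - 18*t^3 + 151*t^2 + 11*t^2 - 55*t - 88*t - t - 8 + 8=108*a^2*t + a*(18*t^2 - 396*t) - 18*t^3 + 162*t^2 - 144*t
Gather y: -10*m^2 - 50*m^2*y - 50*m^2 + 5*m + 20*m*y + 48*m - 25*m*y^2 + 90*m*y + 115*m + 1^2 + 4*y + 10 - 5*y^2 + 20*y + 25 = -60*m^2 + 168*m + y^2*(-25*m - 5) + y*(-50*m^2 + 110*m + 24) + 36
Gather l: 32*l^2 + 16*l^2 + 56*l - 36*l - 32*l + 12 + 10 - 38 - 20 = 48*l^2 - 12*l - 36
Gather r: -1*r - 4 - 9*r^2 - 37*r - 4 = -9*r^2 - 38*r - 8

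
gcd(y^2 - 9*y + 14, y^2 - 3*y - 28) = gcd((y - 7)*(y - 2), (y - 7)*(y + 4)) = y - 7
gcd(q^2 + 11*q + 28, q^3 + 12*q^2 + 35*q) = q + 7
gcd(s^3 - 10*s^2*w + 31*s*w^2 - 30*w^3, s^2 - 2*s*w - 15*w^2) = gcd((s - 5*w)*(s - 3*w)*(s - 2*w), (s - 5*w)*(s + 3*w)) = s - 5*w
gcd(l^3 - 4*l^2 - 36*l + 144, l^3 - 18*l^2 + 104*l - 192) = l^2 - 10*l + 24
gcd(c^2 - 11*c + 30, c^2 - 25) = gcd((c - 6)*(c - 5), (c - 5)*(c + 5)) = c - 5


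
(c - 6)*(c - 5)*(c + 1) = c^3 - 10*c^2 + 19*c + 30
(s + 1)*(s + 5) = s^2 + 6*s + 5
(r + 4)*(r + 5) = r^2 + 9*r + 20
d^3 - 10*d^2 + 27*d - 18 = (d - 6)*(d - 3)*(d - 1)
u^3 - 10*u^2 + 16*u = u*(u - 8)*(u - 2)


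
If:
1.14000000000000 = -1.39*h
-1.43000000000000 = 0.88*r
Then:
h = -0.82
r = -1.62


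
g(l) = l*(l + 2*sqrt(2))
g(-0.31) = -0.78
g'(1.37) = 5.57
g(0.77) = 2.77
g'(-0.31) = 2.21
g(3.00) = 17.49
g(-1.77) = -1.87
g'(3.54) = 9.91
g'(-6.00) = -9.17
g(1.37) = 5.75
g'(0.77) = 4.37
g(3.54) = 22.54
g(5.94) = 52.08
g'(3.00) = 8.83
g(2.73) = 15.17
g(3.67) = 23.85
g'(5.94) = 14.71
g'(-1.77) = -0.71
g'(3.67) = 10.17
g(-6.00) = 19.03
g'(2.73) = 8.29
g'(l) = 2*l + 2*sqrt(2)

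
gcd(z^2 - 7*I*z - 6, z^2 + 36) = z - 6*I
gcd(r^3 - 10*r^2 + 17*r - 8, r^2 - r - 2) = 1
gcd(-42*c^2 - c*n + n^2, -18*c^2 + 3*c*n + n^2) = 6*c + n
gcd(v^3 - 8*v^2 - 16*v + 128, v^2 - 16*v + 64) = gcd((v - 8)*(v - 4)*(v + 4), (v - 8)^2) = v - 8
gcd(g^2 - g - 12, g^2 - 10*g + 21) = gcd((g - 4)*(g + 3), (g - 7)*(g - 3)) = 1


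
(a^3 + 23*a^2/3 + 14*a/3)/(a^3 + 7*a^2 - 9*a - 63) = a*(3*a + 2)/(3*(a^2 - 9))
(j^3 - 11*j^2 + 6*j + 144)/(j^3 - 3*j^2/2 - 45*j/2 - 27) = 2*(j - 8)/(2*j + 3)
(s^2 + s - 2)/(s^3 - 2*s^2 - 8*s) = (s - 1)/(s*(s - 4))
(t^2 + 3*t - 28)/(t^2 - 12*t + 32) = (t + 7)/(t - 8)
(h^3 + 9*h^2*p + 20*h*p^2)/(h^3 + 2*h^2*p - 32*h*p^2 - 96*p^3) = h*(-h - 5*p)/(-h^2 + 2*h*p + 24*p^2)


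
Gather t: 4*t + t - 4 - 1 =5*t - 5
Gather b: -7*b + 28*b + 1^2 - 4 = 21*b - 3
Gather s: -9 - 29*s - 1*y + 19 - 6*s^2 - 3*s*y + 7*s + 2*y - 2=-6*s^2 + s*(-3*y - 22) + y + 8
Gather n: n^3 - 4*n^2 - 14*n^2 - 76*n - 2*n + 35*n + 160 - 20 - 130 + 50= n^3 - 18*n^2 - 43*n + 60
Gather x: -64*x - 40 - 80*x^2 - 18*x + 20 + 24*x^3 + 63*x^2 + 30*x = 24*x^3 - 17*x^2 - 52*x - 20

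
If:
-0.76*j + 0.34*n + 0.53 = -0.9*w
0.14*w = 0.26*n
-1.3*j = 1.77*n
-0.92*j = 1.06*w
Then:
No Solution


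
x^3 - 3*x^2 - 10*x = x*(x - 5)*(x + 2)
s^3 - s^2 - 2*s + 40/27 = (s - 5/3)*(s - 2/3)*(s + 4/3)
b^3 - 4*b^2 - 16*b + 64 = (b - 4)^2*(b + 4)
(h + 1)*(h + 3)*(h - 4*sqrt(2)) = h^3 - 4*sqrt(2)*h^2 + 4*h^2 - 16*sqrt(2)*h + 3*h - 12*sqrt(2)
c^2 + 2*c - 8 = (c - 2)*(c + 4)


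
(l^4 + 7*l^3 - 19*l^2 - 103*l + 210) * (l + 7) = l^5 + 14*l^4 + 30*l^3 - 236*l^2 - 511*l + 1470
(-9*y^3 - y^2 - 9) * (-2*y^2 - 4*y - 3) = 18*y^5 + 38*y^4 + 31*y^3 + 21*y^2 + 36*y + 27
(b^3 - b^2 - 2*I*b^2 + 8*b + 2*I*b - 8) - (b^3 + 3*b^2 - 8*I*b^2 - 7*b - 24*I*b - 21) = -4*b^2 + 6*I*b^2 + 15*b + 26*I*b + 13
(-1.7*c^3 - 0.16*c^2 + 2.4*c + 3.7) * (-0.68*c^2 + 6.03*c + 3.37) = 1.156*c^5 - 10.1422*c^4 - 8.3258*c^3 + 11.4168*c^2 + 30.399*c + 12.469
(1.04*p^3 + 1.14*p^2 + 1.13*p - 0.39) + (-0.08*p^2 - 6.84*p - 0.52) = 1.04*p^3 + 1.06*p^2 - 5.71*p - 0.91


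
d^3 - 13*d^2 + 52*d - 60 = (d - 6)*(d - 5)*(d - 2)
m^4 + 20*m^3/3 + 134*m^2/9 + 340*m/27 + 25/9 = (m + 1/3)*(m + 5/3)^2*(m + 3)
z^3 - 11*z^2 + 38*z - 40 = (z - 5)*(z - 4)*(z - 2)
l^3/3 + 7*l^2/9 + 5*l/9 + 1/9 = (l/3 + 1/3)*(l + 1/3)*(l + 1)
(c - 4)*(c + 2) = c^2 - 2*c - 8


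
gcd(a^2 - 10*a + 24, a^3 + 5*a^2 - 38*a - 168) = a - 6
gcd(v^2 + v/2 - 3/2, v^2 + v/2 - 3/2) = v^2 + v/2 - 3/2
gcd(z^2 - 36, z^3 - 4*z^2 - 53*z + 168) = 1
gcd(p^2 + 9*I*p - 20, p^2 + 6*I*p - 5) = p + 5*I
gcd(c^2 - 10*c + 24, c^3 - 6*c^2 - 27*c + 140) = c - 4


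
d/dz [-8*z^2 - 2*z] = -16*z - 2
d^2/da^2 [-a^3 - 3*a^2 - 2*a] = -6*a - 6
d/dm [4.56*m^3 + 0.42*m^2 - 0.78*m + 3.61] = 13.68*m^2 + 0.84*m - 0.78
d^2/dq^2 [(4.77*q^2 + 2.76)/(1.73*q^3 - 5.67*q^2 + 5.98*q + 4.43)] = (28.552266*q^6 - 196.9605*q^4 - 621.496134*q^3 + 1422.58563*q^2 - 688.40748*q + 523.270866)/(5.177717*q^9 - 50.909229*q^8 + 220.545417*q^7 - 494.45913*q^6 + 501.621864*q^5 + 93.9552089999998*q^4 - 585.537005*q^3 + 141.436167*q^2 + 352.070706*q + 86.938307)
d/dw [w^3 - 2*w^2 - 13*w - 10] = 3*w^2 - 4*w - 13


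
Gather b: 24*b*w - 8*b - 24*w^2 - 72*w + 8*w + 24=b*(24*w - 8) - 24*w^2 - 64*w + 24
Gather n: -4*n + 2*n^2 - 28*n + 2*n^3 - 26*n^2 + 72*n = 2*n^3 - 24*n^2 + 40*n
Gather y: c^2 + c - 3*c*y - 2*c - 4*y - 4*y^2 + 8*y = c^2 - c - 4*y^2 + y*(4 - 3*c)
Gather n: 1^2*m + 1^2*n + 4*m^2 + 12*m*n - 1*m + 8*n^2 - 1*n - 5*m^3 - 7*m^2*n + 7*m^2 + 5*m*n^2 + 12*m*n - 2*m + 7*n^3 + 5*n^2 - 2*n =-5*m^3 + 11*m^2 - 2*m + 7*n^3 + n^2*(5*m + 13) + n*(-7*m^2 + 24*m - 2)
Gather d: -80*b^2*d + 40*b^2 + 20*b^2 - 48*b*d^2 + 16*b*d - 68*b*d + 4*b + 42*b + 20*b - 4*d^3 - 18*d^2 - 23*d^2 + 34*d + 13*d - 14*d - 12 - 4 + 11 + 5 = 60*b^2 + 66*b - 4*d^3 + d^2*(-48*b - 41) + d*(-80*b^2 - 52*b + 33)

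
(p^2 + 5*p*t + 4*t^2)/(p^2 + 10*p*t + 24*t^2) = (p + t)/(p + 6*t)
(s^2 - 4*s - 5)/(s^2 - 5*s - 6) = (s - 5)/(s - 6)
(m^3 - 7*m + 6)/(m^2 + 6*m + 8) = (m^3 - 7*m + 6)/(m^2 + 6*m + 8)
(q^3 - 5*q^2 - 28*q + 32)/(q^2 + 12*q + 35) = (q^3 - 5*q^2 - 28*q + 32)/(q^2 + 12*q + 35)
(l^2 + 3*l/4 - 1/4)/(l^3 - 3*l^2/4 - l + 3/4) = (4*l - 1)/(4*l^2 - 7*l + 3)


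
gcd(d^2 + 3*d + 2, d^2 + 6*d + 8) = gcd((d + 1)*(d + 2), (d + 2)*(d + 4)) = d + 2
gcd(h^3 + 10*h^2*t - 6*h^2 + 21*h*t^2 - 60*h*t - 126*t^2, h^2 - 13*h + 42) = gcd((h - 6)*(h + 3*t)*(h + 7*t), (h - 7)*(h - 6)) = h - 6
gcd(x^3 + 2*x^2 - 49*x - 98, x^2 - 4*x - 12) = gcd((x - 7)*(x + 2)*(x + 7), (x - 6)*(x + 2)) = x + 2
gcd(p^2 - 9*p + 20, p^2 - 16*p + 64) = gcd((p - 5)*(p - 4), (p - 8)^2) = 1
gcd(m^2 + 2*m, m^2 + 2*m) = m^2 + 2*m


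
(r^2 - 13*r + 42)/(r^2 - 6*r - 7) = (r - 6)/(r + 1)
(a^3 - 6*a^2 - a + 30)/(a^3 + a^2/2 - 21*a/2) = 2*(a^2 - 3*a - 10)/(a*(2*a + 7))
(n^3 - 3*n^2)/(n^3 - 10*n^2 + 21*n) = n/(n - 7)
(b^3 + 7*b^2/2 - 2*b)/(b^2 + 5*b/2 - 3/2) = b*(b + 4)/(b + 3)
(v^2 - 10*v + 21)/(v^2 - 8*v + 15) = (v - 7)/(v - 5)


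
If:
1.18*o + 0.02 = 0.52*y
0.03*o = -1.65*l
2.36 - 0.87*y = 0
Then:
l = -0.02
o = 1.18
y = 2.71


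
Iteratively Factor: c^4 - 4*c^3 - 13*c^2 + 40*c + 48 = (c - 4)*(c^3 - 13*c - 12) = (c - 4)*(c + 3)*(c^2 - 3*c - 4) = (c - 4)*(c + 1)*(c + 3)*(c - 4)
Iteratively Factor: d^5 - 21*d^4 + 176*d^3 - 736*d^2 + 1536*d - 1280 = (d - 4)*(d^4 - 17*d^3 + 108*d^2 - 304*d + 320) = (d - 4)^2*(d^3 - 13*d^2 + 56*d - 80) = (d - 4)^3*(d^2 - 9*d + 20) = (d - 4)^4*(d - 5)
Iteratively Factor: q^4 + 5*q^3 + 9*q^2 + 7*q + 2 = (q + 1)*(q^3 + 4*q^2 + 5*q + 2) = (q + 1)^2*(q^2 + 3*q + 2) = (q + 1)^2*(q + 2)*(q + 1)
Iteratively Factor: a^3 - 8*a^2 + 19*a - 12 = (a - 4)*(a^2 - 4*a + 3) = (a - 4)*(a - 3)*(a - 1)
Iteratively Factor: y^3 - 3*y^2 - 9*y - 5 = (y + 1)*(y^2 - 4*y - 5) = (y + 1)^2*(y - 5)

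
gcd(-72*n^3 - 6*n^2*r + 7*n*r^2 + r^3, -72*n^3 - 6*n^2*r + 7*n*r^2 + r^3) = -72*n^3 - 6*n^2*r + 7*n*r^2 + r^3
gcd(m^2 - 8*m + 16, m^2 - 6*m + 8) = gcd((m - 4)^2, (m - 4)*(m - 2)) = m - 4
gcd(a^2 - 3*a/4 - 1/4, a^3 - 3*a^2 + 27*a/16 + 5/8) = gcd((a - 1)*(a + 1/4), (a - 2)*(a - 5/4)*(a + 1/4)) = a + 1/4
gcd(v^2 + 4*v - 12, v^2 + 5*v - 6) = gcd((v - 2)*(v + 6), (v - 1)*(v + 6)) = v + 6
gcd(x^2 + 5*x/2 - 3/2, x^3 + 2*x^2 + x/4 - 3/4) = x - 1/2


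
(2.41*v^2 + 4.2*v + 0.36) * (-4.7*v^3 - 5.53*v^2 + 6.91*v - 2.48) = -11.327*v^5 - 33.0673*v^4 - 8.2649*v^3 + 21.0544*v^2 - 7.9284*v - 0.8928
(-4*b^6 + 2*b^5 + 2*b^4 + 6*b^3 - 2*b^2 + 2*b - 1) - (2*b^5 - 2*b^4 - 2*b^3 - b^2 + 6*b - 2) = -4*b^6 + 4*b^4 + 8*b^3 - b^2 - 4*b + 1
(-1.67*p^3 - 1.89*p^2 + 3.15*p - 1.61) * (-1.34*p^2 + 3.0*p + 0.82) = 2.2378*p^5 - 2.4774*p^4 - 11.2604*p^3 + 10.0576*p^2 - 2.247*p - 1.3202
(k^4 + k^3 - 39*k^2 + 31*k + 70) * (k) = k^5 + k^4 - 39*k^3 + 31*k^2 + 70*k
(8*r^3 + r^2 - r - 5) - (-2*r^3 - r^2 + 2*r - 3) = 10*r^3 + 2*r^2 - 3*r - 2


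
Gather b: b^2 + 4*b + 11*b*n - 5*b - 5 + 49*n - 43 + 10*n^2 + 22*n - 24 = b^2 + b*(11*n - 1) + 10*n^2 + 71*n - 72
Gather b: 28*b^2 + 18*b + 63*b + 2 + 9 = 28*b^2 + 81*b + 11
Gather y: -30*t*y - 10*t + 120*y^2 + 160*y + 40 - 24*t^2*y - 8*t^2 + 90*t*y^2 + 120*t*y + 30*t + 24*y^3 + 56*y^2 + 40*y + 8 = -8*t^2 + 20*t + 24*y^3 + y^2*(90*t + 176) + y*(-24*t^2 + 90*t + 200) + 48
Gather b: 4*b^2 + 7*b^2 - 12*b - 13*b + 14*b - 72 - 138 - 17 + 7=11*b^2 - 11*b - 220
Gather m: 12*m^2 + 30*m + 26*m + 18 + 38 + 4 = 12*m^2 + 56*m + 60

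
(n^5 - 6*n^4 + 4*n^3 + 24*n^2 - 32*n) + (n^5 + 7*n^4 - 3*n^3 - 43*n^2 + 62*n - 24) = 2*n^5 + n^4 + n^3 - 19*n^2 + 30*n - 24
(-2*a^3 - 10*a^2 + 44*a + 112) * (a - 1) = -2*a^4 - 8*a^3 + 54*a^2 + 68*a - 112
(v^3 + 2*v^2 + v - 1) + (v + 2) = v^3 + 2*v^2 + 2*v + 1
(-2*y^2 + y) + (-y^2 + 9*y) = -3*y^2 + 10*y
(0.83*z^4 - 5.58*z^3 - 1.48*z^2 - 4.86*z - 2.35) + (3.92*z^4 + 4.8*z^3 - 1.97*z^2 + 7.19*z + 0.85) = 4.75*z^4 - 0.78*z^3 - 3.45*z^2 + 2.33*z - 1.5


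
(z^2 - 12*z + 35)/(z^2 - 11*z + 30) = (z - 7)/(z - 6)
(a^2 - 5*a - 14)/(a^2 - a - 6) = (a - 7)/(a - 3)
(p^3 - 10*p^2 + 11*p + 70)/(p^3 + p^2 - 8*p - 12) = (p^2 - 12*p + 35)/(p^2 - p - 6)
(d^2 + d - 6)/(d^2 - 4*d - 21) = (d - 2)/(d - 7)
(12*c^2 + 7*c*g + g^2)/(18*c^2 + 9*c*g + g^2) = (4*c + g)/(6*c + g)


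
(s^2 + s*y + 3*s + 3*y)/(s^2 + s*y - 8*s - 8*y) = (s + 3)/(s - 8)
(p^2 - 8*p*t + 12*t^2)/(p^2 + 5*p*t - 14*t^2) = (p - 6*t)/(p + 7*t)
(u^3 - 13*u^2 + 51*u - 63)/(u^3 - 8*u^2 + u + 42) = (u - 3)/(u + 2)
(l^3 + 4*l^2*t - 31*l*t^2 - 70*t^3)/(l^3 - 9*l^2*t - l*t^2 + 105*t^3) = (-l^2 - 9*l*t - 14*t^2)/(-l^2 + 4*l*t + 21*t^2)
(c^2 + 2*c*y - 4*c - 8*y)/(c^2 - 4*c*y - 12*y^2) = (4 - c)/(-c + 6*y)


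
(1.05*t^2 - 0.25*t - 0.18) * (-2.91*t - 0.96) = -3.0555*t^3 - 0.2805*t^2 + 0.7638*t + 0.1728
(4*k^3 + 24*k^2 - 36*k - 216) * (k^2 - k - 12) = 4*k^5 + 20*k^4 - 108*k^3 - 468*k^2 + 648*k + 2592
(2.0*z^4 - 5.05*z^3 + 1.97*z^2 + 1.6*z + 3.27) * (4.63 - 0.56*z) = -1.12*z^5 + 12.088*z^4 - 24.4847*z^3 + 8.2251*z^2 + 5.5768*z + 15.1401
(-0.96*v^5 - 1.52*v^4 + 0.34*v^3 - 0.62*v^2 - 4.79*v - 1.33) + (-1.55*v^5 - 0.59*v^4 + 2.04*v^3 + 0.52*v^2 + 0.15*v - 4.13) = -2.51*v^5 - 2.11*v^4 + 2.38*v^3 - 0.1*v^2 - 4.64*v - 5.46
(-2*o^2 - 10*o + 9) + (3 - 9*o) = -2*o^2 - 19*o + 12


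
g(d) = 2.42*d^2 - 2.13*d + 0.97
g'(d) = 4.84*d - 2.13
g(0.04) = 0.89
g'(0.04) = -1.94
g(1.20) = 1.90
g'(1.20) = 3.68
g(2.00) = 6.39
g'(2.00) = 7.55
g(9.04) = 179.48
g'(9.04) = 41.62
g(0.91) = 1.04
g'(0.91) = 2.27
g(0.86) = 0.93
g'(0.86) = 2.03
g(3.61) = 24.82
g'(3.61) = 15.34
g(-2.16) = 16.86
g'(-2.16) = -12.58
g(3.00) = 16.36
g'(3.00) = 12.39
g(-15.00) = 577.42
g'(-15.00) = -74.73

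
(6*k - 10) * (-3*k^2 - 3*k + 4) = -18*k^3 + 12*k^2 + 54*k - 40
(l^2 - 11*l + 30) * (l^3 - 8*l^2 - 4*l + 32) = l^5 - 19*l^4 + 114*l^3 - 164*l^2 - 472*l + 960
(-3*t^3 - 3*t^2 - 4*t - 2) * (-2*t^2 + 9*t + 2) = 6*t^5 - 21*t^4 - 25*t^3 - 38*t^2 - 26*t - 4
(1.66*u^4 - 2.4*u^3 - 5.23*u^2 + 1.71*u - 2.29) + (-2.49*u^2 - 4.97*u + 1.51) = 1.66*u^4 - 2.4*u^3 - 7.72*u^2 - 3.26*u - 0.78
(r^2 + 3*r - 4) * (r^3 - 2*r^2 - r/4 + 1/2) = r^5 + r^4 - 41*r^3/4 + 31*r^2/4 + 5*r/2 - 2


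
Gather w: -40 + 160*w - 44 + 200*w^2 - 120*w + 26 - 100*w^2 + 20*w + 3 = 100*w^2 + 60*w - 55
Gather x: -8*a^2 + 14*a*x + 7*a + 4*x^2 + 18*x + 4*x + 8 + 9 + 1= -8*a^2 + 7*a + 4*x^2 + x*(14*a + 22) + 18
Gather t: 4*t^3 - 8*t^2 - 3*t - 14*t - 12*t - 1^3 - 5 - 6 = 4*t^3 - 8*t^2 - 29*t - 12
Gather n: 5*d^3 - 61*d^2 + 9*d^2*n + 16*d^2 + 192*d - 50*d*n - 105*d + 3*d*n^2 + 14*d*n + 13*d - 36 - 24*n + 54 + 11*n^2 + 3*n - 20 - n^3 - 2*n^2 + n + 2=5*d^3 - 45*d^2 + 100*d - n^3 + n^2*(3*d + 9) + n*(9*d^2 - 36*d - 20)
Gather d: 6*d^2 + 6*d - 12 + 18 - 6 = 6*d^2 + 6*d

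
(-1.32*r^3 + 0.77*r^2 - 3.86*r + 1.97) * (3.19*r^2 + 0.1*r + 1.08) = -4.2108*r^5 + 2.3243*r^4 - 13.662*r^3 + 6.7299*r^2 - 3.9718*r + 2.1276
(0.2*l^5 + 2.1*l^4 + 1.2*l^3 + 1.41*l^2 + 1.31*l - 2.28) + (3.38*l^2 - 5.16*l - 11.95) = 0.2*l^5 + 2.1*l^4 + 1.2*l^3 + 4.79*l^2 - 3.85*l - 14.23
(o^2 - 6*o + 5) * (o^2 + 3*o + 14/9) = o^4 - 3*o^3 - 103*o^2/9 + 17*o/3 + 70/9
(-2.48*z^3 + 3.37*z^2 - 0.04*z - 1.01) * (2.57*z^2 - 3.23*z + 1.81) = -6.3736*z^5 + 16.6713*z^4 - 15.4767*z^3 + 3.6332*z^2 + 3.1899*z - 1.8281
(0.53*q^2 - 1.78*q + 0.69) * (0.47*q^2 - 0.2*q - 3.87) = 0.2491*q^4 - 0.9426*q^3 - 1.3708*q^2 + 6.7506*q - 2.6703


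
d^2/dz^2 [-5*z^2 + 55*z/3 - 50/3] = -10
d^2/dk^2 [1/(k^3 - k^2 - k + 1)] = 4*(3*k^2 + 2*k + 1)/(k^7 - k^6 - 3*k^5 + 3*k^4 + 3*k^3 - 3*k^2 - k + 1)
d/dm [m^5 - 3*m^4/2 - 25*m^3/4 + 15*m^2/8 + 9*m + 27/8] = 5*m^4 - 6*m^3 - 75*m^2/4 + 15*m/4 + 9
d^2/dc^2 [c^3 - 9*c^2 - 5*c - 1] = 6*c - 18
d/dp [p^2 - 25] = 2*p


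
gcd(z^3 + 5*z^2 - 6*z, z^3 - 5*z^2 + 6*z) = z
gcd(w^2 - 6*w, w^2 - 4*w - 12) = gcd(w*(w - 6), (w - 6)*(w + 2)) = w - 6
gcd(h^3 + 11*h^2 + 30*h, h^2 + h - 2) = 1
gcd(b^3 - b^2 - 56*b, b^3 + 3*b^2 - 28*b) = b^2 + 7*b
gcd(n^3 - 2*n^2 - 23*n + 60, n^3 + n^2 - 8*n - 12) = n - 3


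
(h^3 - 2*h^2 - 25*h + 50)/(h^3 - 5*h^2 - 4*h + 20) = (h + 5)/(h + 2)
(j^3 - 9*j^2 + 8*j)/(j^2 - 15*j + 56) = j*(j - 1)/(j - 7)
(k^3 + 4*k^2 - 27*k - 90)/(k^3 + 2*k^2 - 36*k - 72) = (k^2 - 2*k - 15)/(k^2 - 4*k - 12)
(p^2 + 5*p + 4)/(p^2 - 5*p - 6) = (p + 4)/(p - 6)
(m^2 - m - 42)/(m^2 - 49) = (m + 6)/(m + 7)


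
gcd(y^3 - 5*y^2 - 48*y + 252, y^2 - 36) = y - 6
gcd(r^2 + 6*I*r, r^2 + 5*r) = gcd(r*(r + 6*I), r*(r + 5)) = r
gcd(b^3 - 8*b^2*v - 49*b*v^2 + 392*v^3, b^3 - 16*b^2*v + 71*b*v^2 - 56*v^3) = b^2 - 15*b*v + 56*v^2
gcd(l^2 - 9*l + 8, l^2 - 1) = l - 1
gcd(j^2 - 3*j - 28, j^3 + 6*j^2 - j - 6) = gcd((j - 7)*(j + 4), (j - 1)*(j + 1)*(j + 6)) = 1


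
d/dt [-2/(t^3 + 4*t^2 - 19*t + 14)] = 2*(3*t^2 + 8*t - 19)/(t^3 + 4*t^2 - 19*t + 14)^2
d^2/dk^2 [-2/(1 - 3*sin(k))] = 6*(-3*sin(k)^2 - sin(k) + 6)/(3*sin(k) - 1)^3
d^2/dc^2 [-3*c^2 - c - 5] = -6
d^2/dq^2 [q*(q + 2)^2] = 6*q + 8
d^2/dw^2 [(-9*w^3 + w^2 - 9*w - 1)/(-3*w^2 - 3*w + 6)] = 2*(37*w^3 - 57*w^2 + 165*w + 17)/(3*(w^6 + 3*w^5 - 3*w^4 - 11*w^3 + 6*w^2 + 12*w - 8))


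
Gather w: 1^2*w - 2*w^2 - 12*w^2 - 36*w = -14*w^2 - 35*w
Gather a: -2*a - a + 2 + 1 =3 - 3*a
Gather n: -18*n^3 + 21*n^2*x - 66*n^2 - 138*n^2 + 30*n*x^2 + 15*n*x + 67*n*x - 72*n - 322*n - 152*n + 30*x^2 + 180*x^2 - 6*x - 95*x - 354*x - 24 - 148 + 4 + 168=-18*n^3 + n^2*(21*x - 204) + n*(30*x^2 + 82*x - 546) + 210*x^2 - 455*x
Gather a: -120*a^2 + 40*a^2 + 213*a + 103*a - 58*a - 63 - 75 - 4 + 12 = -80*a^2 + 258*a - 130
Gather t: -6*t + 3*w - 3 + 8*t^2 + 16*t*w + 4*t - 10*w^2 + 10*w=8*t^2 + t*(16*w - 2) - 10*w^2 + 13*w - 3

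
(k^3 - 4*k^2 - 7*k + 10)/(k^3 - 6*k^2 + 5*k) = (k + 2)/k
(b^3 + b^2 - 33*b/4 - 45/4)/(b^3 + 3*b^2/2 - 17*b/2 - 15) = (b + 3/2)/(b + 2)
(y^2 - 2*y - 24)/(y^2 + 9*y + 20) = (y - 6)/(y + 5)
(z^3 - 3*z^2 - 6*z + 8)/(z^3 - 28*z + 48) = (z^2 + z - 2)/(z^2 + 4*z - 12)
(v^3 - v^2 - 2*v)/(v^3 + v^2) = (v - 2)/v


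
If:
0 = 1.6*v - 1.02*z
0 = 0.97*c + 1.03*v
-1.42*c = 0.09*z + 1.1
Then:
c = -0.85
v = 0.80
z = 1.26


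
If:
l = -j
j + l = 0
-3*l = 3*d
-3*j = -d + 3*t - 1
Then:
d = 1/2 - 3*t/2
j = 1/2 - 3*t/2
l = 3*t/2 - 1/2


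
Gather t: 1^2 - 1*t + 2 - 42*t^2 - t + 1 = -42*t^2 - 2*t + 4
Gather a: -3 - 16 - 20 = -39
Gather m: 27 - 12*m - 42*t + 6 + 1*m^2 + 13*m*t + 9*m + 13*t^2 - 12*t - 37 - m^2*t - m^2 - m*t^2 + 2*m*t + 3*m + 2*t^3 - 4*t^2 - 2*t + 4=-m^2*t + m*(-t^2 + 15*t) + 2*t^3 + 9*t^2 - 56*t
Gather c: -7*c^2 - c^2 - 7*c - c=-8*c^2 - 8*c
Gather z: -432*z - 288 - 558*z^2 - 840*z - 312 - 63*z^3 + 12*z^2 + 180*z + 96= -63*z^3 - 546*z^2 - 1092*z - 504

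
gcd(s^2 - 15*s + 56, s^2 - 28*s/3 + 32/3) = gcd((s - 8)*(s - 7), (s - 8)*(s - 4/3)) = s - 8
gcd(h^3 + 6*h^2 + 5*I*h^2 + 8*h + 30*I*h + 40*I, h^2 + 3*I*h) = 1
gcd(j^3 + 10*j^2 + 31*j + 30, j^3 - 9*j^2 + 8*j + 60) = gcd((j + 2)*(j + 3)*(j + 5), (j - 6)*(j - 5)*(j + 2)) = j + 2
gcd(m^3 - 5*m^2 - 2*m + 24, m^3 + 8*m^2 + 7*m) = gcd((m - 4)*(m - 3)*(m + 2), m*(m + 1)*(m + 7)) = 1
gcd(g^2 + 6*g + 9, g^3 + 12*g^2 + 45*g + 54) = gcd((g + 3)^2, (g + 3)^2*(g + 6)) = g^2 + 6*g + 9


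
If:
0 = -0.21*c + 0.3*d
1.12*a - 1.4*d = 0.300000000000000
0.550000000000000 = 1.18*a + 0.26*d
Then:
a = 0.44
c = 0.19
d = 0.13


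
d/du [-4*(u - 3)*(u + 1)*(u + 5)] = -12*u^2 - 24*u + 52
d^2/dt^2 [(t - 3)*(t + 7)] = 2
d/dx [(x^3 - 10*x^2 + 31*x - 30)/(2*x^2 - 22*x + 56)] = (x^4 - 22*x^3 + 163*x^2 - 500*x + 538)/(2*(x^4 - 22*x^3 + 177*x^2 - 616*x + 784))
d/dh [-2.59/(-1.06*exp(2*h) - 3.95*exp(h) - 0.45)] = (-5.4908*exp(h) - 10.2305)*exp(h)/(1.06*exp(2*h) + 3.95*exp(h) + 0.45)^2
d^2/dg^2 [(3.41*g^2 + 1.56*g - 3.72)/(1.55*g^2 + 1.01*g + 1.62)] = (1.4210854715202e-14*g^4 - 3.18091*g^3 - 104.99886*g^2 - 58.44492*g + 23.88576)/(3.723875*g^6 + 7.279575*g^5 + 16.419615*g^4 + 16.246961*g^3 + 17.161146*g^2 + 7.951932*g + 4.251528)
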